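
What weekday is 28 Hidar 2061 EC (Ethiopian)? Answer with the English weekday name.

Friday

In the Gregorian calendar this is 7 December 2068 (JDN 2476723).
JDN 2476723 mod 7 = 4, and JDN 0 was a Monday, so this is a Friday.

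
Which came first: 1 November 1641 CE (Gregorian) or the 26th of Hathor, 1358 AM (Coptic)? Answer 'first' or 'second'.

Converting both to JDN: 2320728 vs 2320759; the smaller is the first.

first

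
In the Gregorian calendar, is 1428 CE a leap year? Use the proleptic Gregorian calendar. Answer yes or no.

1428 is divisible by 4 and not by 100, so it is a leap year.

yes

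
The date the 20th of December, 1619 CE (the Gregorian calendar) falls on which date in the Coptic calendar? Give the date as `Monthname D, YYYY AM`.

Both dates share Julian Day Number 2312741; in the Coptic calendar that is 13 Koiak 1336 AM.

Koiak 13, 1336 AM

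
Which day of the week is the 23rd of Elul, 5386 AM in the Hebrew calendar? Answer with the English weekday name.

Monday

Equivalently 14 September 1626 Gregorian, JDN 2315201.
2315201 ≡ 0 (mod 7); counting from Monday = 0 gives Monday.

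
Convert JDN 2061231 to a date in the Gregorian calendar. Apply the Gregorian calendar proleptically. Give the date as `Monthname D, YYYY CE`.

May 11, 931 CE

Counting from JDN 2299161 = 15 Oct 1582 gives an offset of -237930 days.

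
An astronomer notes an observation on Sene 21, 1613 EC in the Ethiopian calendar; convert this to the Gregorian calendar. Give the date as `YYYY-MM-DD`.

1621-06-25

Julian Day Number of the source date = 2313294.
Converting JDN 2313294 to the Gregorian calendar gives 25 June 1621 CE.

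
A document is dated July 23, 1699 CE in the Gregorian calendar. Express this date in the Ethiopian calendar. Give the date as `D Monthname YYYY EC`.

19 Hamle 1691 EC

Both dates share Julian Day Number 2341811; in the Ethiopian calendar that is 19 Hamle 1691 EC.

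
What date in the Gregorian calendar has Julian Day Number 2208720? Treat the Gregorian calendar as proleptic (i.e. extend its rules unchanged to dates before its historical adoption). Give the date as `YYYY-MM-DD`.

1335-03-03

Counting from JDN 2299161 = 15 Oct 1582 gives an offset of -90441 days.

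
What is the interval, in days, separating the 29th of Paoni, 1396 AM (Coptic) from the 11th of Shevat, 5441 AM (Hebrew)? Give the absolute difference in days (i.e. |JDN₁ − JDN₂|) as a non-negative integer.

First date → JDN 2334852; second date → JDN 2335063.
The interval is |2334852 − 2335063| = 211 days.

211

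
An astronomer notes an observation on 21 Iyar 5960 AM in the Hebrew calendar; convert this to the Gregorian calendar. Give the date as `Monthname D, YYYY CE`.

May 7, 2200 CE

Julian Day Number of the source date = 2524720.
Converting JDN 2524720 to the Gregorian calendar gives 7 May 2200 CE.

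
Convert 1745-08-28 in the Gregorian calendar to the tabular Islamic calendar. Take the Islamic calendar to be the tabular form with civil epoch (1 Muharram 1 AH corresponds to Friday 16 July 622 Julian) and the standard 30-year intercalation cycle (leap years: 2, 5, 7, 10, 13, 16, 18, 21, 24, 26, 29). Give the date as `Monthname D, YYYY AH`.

Rajab 30, 1158 AH

Julian Day Number of the source date = 2358648.
Converting JDN 2358648 to the tabular Islamic calendar gives 30 Rajab 1158 AH.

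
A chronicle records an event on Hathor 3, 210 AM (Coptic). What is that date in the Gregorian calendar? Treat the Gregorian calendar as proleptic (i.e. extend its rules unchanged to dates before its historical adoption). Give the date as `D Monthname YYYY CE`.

Both dates share Julian Day Number 1901429; in the Gregorian calendar that is 31 October 493 CE.

31 October 493 CE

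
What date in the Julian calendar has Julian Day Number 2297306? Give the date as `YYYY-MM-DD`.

1577-09-06

The proleptic Gregorian equivalent of JDN 2297306 is 16 September 1577.
In the Julian calendar that day is 1577-09-06.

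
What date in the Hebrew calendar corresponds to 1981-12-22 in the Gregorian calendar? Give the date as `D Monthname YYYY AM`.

26 Kislev 5742 AM

Julian Day Number of the source date = 2444961.
Converting JDN 2444961 to the Hebrew calendar gives 26 Kislev 5742 AM.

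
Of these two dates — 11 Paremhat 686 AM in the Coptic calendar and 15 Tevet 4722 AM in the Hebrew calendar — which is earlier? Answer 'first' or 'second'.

The two dates have Julian Day Numbers 2075416 and 2072422 respectively.
Since 2072422 < 2075416, the second date comes first.

second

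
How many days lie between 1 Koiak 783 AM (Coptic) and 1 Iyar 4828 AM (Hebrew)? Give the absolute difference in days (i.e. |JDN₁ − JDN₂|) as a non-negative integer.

JDN of the first date = 2110745.
JDN of the second date = 2111242.
|2111242 − 2110745| = 497.

497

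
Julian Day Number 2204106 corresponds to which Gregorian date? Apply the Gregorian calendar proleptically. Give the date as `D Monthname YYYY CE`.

15 July 1322 CE

JDN 2451545 is 1 Jan 2000; 2204106 is −247439 days from there.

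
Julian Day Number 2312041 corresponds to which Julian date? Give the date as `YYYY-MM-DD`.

JDN 2312041 is 19 January 1618 in the Gregorian calendar.
In the Julian calendar that day is 1618-01-09.

1618-01-09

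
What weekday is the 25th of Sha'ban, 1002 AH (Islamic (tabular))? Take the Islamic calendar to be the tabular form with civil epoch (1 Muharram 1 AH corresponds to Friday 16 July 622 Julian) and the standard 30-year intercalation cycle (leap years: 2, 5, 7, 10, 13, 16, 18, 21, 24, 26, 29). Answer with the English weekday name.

Monday

In the Gregorian calendar this is 16 May 1594 (JDN 2303392).
Since JDN mod 7 = 0 (0 = Monday), the day is Monday.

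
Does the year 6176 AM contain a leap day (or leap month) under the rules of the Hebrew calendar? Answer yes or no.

Hebrew year 6176 is year 1 of its 19-year Metonic cycle; leap years are at positions 3, 6, 8, 11, 14, 17, 19, so it is a common year (12 months).

no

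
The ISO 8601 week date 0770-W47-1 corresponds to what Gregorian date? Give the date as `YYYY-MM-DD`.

0770-11-16

ISO week 1 of 770 is the week containing the first Thursday of 770.
Week 47, day 1 (Monday) lands on 0770-11-16.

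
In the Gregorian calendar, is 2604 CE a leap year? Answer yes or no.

yes

2604 is divisible by 4 and not by 100, so it is a leap year.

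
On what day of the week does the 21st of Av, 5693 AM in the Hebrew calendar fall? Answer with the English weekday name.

Equivalently 13 August 1933 Gregorian, JDN 2427298.
2427298 ≡ 6 (mod 7); counting from Monday = 0 gives Sunday.

Sunday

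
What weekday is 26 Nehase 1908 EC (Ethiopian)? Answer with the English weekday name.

This is JDN 2421108 (1 September 1916 Gregorian).
Since JDN mod 7 = 4 (0 = Monday), the day is Friday.

Friday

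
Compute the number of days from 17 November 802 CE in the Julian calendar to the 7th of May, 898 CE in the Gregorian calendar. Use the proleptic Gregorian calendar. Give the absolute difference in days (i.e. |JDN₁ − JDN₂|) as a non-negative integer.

34866

JDN of the first date = 2014309.
JDN of the second date = 2049175.
|2049175 − 2014309| = 34866.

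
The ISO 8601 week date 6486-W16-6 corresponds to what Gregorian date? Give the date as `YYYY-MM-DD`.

6486-04-20

ISO week 1 of 6486 is the week containing the first Thursday of 6486.
Week 16, day 6 (Saturday) lands on 6486-04-20.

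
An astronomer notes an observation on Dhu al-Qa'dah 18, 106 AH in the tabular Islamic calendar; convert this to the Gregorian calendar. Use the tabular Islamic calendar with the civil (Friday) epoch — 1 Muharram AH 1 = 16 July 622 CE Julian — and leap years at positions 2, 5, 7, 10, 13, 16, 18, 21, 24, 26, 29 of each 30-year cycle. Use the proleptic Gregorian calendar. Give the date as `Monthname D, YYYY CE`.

April 10, 725 CE

Both dates share Julian Day Number 1985960; in the Gregorian calendar that is 10 April 725 CE.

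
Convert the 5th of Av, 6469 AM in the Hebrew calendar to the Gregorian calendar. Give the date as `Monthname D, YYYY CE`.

Both dates share Julian Day Number 2710716; in the Gregorian calendar that is 3 August 2709 CE.

August 3, 2709 CE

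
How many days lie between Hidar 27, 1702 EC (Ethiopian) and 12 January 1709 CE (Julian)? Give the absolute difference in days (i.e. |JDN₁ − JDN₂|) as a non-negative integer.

JDN of the first date = 2345597.
JDN of the second date = 2345282.
|2345282 − 2345597| = 315.

315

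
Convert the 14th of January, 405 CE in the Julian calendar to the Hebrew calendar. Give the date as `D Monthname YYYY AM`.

26 Tevet 4165 AM

Both dates share Julian Day Number 1868998; in the Hebrew calendar that is 26 Tevet 4165 AM.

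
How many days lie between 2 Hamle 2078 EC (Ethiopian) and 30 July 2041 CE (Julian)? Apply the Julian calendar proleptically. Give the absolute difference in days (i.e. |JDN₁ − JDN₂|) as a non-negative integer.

16402

JDN of the first date = 2483146.
JDN of the second date = 2466744.
|2466744 − 2483146| = 16402.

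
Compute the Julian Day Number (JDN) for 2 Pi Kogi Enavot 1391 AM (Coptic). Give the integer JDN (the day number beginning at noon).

Equivalently 4 September 1675 (Gregorian).
JDN 2299161 is 15 October 1582 CE (Gregorian); the target day is +33927 days from there, so JDN = 2333088.

2333088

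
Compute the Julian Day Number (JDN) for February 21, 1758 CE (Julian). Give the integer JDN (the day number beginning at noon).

Equivalently 4 March 1758 (Gregorian).
JDN 2400001 is 17 November 1858 CE (Gregorian), MJD 0; the target day is −36782 days from there, so JDN = 2363219.

2363219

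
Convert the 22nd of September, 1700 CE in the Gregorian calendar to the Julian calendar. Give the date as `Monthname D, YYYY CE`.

September 11, 1700 CE

For dates in this range the Gregorian date is 11 days ahead of the Julian.
22 September 1700 Gregorian − 11 days → 11 September 1700 Julian.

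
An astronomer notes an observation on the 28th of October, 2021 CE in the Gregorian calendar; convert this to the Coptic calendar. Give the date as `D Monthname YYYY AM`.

Julian Day Number of the source date = 2459516.
Converting JDN 2459516 to the Coptic calendar gives 18 Paopi 1738 AM.

18 Paopi 1738 AM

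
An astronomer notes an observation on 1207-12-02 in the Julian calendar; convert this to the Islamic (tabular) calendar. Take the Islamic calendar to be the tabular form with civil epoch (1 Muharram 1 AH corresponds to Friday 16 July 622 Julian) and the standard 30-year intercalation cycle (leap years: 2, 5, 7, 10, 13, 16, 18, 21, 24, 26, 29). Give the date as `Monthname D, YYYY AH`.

Julian Day Number of the source date = 2162250.
Converting JDN 2162250 to the tabular Islamic calendar gives 10 Jumada al-Awwal 604 AH.

Jumada al-Awwal 10, 604 AH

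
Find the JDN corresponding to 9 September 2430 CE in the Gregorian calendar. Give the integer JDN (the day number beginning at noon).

JDN 2400001 is 17 November 1858 CE (Gregorian), MJD 0; the target day is +208850 days from there, so JDN = 2608851.

2608851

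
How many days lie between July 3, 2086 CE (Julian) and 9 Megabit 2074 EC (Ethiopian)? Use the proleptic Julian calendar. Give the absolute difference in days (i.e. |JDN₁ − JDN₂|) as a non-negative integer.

1581

JDN of the first date = 2483153.
JDN of the second date = 2481572.
|2481572 − 2483153| = 1581.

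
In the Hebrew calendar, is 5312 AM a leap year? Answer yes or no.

Hebrew year 5312 is year 11 of its 19-year Metonic cycle; leap years are at positions 3, 6, 8, 11, 14, 17, 19, so it is a leap year (13 months).

yes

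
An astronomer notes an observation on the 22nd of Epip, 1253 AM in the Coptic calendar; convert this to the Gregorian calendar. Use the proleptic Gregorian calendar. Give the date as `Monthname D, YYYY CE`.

Both dates share Julian Day Number 2282644; in the Gregorian calendar that is 26 July 1537 CE.

July 26, 1537 CE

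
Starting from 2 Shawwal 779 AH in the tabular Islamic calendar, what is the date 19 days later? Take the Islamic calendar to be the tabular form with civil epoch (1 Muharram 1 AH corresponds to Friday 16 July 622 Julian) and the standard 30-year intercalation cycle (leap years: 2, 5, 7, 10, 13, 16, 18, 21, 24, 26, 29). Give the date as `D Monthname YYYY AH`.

The starting date is JDN 2224404; 2224404 + 19 = 2224423.
JDN 2224423 corresponds to 21 Shawwal 779 AH.

21 Shawwal 779 AH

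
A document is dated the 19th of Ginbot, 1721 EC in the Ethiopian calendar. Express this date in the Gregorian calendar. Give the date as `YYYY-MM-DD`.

Julian Day Number of the source date = 2352709.
Converting JDN 2352709 to the Gregorian calendar gives 25 May 1729 CE.

1729-05-25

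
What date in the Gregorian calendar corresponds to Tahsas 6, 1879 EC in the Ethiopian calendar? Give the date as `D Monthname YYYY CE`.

Both dates share Julian Day Number 2410255; in the Gregorian calendar that is 14 December 1886 CE.

14 December 1886 CE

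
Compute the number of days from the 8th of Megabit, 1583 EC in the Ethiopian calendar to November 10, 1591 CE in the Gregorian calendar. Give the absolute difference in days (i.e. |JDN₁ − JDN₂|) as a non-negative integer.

JDN of the first date = 2302233.
JDN of the second date = 2302474.
|2302474 − 2302233| = 241.

241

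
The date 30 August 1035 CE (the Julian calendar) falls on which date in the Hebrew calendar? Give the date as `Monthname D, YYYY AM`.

Elul 23, 4795 AM

Julian Day Number of the source date = 2099333.
Converting JDN 2099333 to the Hebrew calendar gives 23 Elul 4795 AM.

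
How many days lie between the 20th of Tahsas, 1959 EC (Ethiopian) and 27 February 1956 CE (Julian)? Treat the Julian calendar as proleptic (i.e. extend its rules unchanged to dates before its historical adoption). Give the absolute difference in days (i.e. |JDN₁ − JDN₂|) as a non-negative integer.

3945

JDN of the first date = 2439489.
JDN of the second date = 2435544.
|2435544 − 2439489| = 3945.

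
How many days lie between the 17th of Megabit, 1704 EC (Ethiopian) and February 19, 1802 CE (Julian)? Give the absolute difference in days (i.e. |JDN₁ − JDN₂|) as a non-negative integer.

First date → JDN 2346438; second date → JDN 2379288.
The interval is |2346438 − 2379288| = 32850 days.

32850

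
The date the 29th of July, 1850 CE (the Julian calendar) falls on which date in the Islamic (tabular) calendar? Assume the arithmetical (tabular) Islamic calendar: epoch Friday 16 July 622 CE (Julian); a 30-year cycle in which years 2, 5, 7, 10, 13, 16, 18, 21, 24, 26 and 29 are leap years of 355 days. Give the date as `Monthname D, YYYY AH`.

Shawwal 1, 1266 AH

The source date corresponds to 10 August 1850 in the Gregorian calendar (JDN 2396980).
That day falls on 1 Shawwal 1266 AH in the tabular Islamic calendar.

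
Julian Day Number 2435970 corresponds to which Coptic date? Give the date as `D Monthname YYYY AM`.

The Gregorian equivalent of JDN 2435970 is 11 May 1957.
In the Coptic calendar that day is 3 Pashons 1673 AM.

3 Pashons 1673 AM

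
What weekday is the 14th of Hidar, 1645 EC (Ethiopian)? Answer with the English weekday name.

This is JDN 2324765 (20 November 1652 Gregorian).
2324765 ≡ 2 (mod 7); counting from Monday = 0 gives Wednesday.

Wednesday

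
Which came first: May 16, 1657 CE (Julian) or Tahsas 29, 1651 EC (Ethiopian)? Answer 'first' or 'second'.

The two dates have Julian Day Numbers 2326413 and 2327001 respectively.
Since 2326413 < 2327001, the first date comes first.

first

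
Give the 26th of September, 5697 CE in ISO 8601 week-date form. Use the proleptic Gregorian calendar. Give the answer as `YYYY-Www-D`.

The weekday is Thursday (ISO weekday 4).
That Thursday belongs to ISO week 39 of ISO year 5697.

5697-W39-4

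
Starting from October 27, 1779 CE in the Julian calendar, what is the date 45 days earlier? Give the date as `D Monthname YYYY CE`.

12 September 1779 CE

JDN of October 27, 1779 CE = 2371137.
2371137 − 45 = 2371092.
JDN 2371092 in the Julian calendar is 12 September 1779 CE.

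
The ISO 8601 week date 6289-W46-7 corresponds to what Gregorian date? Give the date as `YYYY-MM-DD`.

ISO week 1 of 6289 is the week containing the first Thursday of 6289.
Week 46, day 7 (Sunday) lands on 6289-11-17.

6289-11-17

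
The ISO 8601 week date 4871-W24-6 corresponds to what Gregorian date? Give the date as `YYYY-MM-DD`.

4871-06-13

ISO week 1 of 4871 is the week containing the first Thursday of 4871.
Week 24, day 6 (Saturday) lands on 4871-06-13.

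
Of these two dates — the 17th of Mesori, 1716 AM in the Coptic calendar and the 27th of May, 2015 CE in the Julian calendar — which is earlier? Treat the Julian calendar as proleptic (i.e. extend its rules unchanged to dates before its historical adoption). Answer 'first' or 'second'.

Converting both to JDN: 2451780 vs 2457183; the smaller is the first.

first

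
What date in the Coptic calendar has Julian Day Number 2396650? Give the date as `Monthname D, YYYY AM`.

Thout 5, 1566 AM

JDN 2396650 is 14 September 1849 in the Gregorian calendar.
In the Coptic calendar that day is Thout 5, 1566 AM.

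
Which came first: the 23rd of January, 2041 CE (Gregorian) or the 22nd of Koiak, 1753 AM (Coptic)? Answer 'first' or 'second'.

second

The two dates have Julian Day Numbers 2466543 and 2465059 respectively.
Since 2465059 < 2466543, the second date comes first.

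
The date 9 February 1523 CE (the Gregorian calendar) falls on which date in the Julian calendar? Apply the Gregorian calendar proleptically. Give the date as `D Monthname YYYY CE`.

30 January 1523 CE

For dates in this range the Gregorian date is 10 days ahead of the Julian.
9 February 1523 Gregorian − 10 days → 30 January 1523 Julian.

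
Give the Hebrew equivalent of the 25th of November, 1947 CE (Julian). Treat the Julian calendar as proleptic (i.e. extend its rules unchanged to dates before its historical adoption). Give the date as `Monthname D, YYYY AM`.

Kislev 25, 5708 AM

The source date corresponds to 8 December 1947 in the Gregorian calendar (JDN 2432528).
That day falls on 25 Kislev 5708 AM in the Hebrew calendar.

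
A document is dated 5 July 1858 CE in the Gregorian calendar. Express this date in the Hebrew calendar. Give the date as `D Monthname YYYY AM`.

Both dates share Julian Day Number 2399866; in the Hebrew calendar that is 23 Tammuz 5618 AM.

23 Tammuz 5618 AM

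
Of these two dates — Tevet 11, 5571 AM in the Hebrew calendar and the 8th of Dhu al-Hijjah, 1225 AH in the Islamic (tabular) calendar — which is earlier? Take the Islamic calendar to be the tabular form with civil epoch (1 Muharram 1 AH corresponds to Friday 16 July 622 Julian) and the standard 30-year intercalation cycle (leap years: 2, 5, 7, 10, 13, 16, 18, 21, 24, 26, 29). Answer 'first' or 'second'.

second

The two dates have Julian Day Numbers 2382520 and 2382517 respectively.
Since 2382517 < 2382520, the second date comes first.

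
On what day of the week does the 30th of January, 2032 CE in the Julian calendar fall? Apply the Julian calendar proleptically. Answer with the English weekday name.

This is JDN 2463275 (12 February 2032 Gregorian).
2463275 ≡ 3 (mod 7); counting from Monday = 0 gives Thursday.

Thursday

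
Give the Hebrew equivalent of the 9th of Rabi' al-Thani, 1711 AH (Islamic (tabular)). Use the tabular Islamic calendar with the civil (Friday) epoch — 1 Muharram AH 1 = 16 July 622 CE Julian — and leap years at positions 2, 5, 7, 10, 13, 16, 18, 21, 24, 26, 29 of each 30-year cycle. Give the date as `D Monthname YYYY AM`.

9 Kislev 6042 AM

Both dates share Julian Day Number 2554504; in the Hebrew calendar that is 9 Kislev 6042 AM.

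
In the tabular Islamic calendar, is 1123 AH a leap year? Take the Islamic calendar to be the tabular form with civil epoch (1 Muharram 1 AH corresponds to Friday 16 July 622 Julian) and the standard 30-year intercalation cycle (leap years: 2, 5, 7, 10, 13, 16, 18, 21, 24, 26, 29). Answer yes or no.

yes

Year 1123 AH is year 13 of its 30-year cycle; leap positions are 2, 5, 7, 10, 13, 16, 18, 21, 24, 26, 29, so it is a leap year (355 days).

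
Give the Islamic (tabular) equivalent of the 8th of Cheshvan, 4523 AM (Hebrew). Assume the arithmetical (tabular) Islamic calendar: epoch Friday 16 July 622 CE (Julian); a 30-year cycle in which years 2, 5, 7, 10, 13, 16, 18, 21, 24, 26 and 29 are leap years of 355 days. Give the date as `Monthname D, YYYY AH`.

Sha'ban 6, 145 AH

The source date corresponds to 3 November 762 in the proleptic Gregorian calendar (JDN 1999681).
That day falls on 6 Sha'ban 145 AH in the tabular Islamic calendar.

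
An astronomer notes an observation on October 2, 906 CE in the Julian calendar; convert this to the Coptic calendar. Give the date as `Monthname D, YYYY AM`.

The source date corresponds to 7 October 906 in the proleptic Gregorian calendar (JDN 2052249).
That day falls on 5 Paopi 623 AM in the Coptic calendar.

Paopi 5, 623 AM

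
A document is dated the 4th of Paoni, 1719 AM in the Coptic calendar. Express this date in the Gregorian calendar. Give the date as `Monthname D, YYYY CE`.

June 11, 2003 CE

Julian Day Number of the source date = 2452802.
Converting JDN 2452802 to the Gregorian calendar gives 11 June 2003 CE.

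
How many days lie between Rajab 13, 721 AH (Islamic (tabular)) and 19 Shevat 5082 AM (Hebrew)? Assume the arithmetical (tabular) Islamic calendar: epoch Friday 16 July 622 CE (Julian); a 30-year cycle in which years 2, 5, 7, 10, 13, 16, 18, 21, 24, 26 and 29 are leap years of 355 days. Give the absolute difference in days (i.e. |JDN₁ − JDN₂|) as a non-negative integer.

183

First date → JDN 2203773; second date → JDN 2203956.
The interval is |2203773 − 2203956| = 183 days.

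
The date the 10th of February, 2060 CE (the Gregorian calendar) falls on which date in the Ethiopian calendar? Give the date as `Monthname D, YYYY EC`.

Yekatit 2, 2052 EC

Both dates share Julian Day Number 2473500; in the Ethiopian calendar that is 2 Yekatit 2052 EC.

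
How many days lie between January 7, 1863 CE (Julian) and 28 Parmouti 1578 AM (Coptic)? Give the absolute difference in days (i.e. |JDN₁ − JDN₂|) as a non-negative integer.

259

First date → JDN 2401525; second date → JDN 2401266.
The interval is |2401525 − 2401266| = 259 days.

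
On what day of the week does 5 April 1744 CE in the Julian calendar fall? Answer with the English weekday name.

Thursday

Equivalently 16 April 1744 Gregorian, JDN 2358149.
JDN 2358149 mod 7 = 3, and JDN 0 was a Monday, so this is a Thursday.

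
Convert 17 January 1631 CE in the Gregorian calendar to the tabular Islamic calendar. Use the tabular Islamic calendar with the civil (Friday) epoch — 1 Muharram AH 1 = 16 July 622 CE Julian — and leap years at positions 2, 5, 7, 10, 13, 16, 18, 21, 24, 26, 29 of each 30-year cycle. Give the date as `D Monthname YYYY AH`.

Both dates share Julian Day Number 2316787; in the tabular Islamic calendar that is 13 Jumada al-Thani 1040 AH.

13 Jumada al-Thani 1040 AH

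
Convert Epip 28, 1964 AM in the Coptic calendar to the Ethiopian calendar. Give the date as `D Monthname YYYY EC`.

28 Hamle 2240 EC

Julian Day Number of the source date = 2542343.
Converting JDN 2542343 to the Ethiopian calendar gives 28 Hamle 2240 EC.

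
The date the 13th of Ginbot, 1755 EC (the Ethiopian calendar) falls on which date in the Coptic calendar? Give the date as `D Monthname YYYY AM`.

Julian Day Number of the source date = 2365121.
Converting JDN 2365121 to the Coptic calendar gives 13 Pashons 1479 AM.

13 Pashons 1479 AM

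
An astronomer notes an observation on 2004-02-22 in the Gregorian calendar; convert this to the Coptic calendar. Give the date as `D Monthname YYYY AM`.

14 Meshir 1720 AM

Julian Day Number of the source date = 2453058.
Converting JDN 2453058 to the Coptic calendar gives 14 Meshir 1720 AM.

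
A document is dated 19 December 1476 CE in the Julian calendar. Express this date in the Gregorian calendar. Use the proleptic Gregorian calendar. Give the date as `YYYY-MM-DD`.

At this point the Julian calendar is 9 days behind the Gregorian.
19 December 1476 Julian + 9 days → 28 December 1476 Gregorian.

1476-12-28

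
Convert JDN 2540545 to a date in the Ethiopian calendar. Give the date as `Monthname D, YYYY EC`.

Nehase 27, 2235 EC

The Gregorian equivalent of JDN 2540545 is 4 September 2243.
In the Ethiopian calendar that day is Nehase 27, 2235 EC.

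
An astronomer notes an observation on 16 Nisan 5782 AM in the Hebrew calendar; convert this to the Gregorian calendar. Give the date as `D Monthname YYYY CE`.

17 April 2022 CE

Julian Day Number of the source date = 2459687.
Converting JDN 2459687 to the Gregorian calendar gives 17 April 2022 CE.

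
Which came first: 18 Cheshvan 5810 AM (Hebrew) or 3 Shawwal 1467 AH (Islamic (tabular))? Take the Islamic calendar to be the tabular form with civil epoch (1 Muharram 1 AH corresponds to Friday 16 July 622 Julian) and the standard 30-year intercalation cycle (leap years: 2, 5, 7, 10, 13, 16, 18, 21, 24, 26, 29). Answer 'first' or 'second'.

second

First date → JDN 2469759; second date → JDN 2468210.
JDN 2468210 < JDN 2469759, so the second date is earlier.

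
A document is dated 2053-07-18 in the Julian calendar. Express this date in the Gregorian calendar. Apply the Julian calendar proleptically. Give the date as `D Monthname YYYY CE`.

31 July 2053 CE

For dates in this range the Gregorian date is 13 days ahead of the Julian.
18 July 2053 Julian + 13 days → 31 July 2053 Gregorian.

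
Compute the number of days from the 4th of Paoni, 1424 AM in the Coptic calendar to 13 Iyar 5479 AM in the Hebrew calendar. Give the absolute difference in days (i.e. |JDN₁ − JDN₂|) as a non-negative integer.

3979

JDN of the first date = 2345054.
JDN of the second date = 2349033.
|2349033 − 2345054| = 3979.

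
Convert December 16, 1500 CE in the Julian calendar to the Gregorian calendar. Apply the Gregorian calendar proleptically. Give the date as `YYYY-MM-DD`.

At this point the Julian calendar is 10 days behind the Gregorian.
16 December 1500 Julian + 10 days → 26 December 1500 Gregorian.

1500-12-26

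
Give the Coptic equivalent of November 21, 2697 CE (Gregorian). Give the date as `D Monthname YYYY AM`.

7 Hathor 2414 AM

Julian Day Number of the source date = 2706444.
Converting JDN 2706444 to the Coptic calendar gives 7 Hathor 2414 AM.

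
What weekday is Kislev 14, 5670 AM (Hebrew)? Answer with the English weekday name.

Saturday

In the Gregorian calendar this is 27 November 1909 (JDN 2418638).
JDN 2418638 mod 7 = 5, and JDN 0 was a Monday, so this is a Saturday.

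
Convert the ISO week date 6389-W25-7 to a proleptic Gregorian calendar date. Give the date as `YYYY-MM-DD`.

ISO week 1 of 6389 is the week containing the first Thursday of 6389.
Week 25, day 7 (Sunday) lands on 6389-06-25.

6389-06-25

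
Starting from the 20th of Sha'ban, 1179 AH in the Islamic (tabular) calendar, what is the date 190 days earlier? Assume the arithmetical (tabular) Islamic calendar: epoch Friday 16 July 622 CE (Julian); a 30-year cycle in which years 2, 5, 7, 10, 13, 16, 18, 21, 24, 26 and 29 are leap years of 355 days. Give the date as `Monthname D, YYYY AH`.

Safar 7, 1179 AH

JDN of the 20th of Sha'ban, 1179 AH = 2366110.
2366110 − 190 = 2365920.
JDN 2365920 in the tabular Islamic calendar is Safar 7, 1179 AH.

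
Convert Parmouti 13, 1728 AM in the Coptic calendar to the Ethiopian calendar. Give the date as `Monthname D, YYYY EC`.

Miyazya 13, 2004 EC

The source date corresponds to 21 April 2012 in the Gregorian calendar (JDN 2456039).
That day falls on 13 Miyazya 2004 EC in the Ethiopian calendar.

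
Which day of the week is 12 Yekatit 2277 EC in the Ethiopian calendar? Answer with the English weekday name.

This is JDN 2555691 (21 February 2285 Gregorian).
JDN 2555691 mod 7 = 5, and JDN 0 was a Monday, so this is a Saturday.

Saturday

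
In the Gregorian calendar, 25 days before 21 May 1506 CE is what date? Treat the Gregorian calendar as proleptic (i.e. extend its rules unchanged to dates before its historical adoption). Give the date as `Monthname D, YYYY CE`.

The starting date is JDN 2271255; 2271255 − 25 = 2271230.
JDN 2271230 corresponds to April 26, 1506 CE.

April 26, 1506 CE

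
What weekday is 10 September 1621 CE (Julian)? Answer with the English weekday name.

Monday

This is JDN 2313381 (20 September 1621 Gregorian).
Since JDN mod 7 = 0 (0 = Monday), the day is Monday.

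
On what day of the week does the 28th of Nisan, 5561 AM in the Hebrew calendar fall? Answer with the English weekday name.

Saturday

This is JDN 2378962 (11 April 1801 Gregorian).
Since JDN mod 7 = 5 (0 = Monday), the day is Saturday.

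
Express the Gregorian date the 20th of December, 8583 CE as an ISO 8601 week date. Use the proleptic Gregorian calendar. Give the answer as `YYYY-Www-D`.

The weekday is Saturday (ISO weekday 6).
That Saturday belongs to ISO week 51 of ISO year 8583.

8583-W51-6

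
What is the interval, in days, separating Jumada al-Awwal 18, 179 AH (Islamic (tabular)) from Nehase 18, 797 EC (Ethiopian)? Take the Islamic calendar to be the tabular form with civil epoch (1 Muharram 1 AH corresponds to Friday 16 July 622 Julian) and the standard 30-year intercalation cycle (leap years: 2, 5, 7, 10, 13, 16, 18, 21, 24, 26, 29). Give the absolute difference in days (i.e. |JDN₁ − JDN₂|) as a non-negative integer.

JDN of the first date = 2011652.
JDN of the second date = 2015307.
|2015307 − 2011652| = 3655.

3655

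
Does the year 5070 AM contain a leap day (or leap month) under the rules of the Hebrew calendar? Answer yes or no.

no

Hebrew year 5070 is year 16 of its 19-year Metonic cycle; leap years are at positions 3, 6, 8, 11, 14, 17, 19, so it is a common year (12 months).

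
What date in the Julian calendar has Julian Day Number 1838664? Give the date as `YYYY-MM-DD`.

JDN 1838664 is 28 December 321 in the proleptic Gregorian calendar.
In the Julian calendar that day is 0321-12-27.

0321-12-27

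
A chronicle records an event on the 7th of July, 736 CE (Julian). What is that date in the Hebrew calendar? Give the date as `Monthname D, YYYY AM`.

The source date corresponds to 11 July 736 in the proleptic Gregorian calendar (JDN 1990070).
That day falls on 24 Tammuz 4496 AM in the Hebrew calendar.

Tammuz 24, 4496 AM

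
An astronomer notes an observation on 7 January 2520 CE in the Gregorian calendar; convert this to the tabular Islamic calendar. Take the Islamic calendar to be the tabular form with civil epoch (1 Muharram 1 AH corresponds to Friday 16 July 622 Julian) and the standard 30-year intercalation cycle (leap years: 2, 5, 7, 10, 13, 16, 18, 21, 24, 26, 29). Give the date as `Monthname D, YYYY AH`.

Julian Day Number of the source date = 2641477.
Converting JDN 2641477 to the tabular Islamic calendar gives 15 Ramadan 1956 AH.

Ramadan 15, 1956 AH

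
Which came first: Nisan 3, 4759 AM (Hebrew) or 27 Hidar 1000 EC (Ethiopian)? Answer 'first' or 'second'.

First date → JDN 2086024; second date → JDN 2089192.
JDN 2086024 < JDN 2089192, so the first date is earlier.

first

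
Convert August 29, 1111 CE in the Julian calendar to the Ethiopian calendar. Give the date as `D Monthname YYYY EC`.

Both dates share Julian Day Number 2127091; in the Ethiopian calendar that is 6 Pagume 1103 EC.

6 Pagume 1103 EC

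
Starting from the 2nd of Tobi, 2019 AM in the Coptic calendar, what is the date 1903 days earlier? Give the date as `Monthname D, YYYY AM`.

JDN of the 2nd of Tobi, 2019 AM = 2562225.
2562225 − 1903 = 2560322.
JDN 2560322 in the Coptic calendar is Paopi 15, 2014 AM.

Paopi 15, 2014 AM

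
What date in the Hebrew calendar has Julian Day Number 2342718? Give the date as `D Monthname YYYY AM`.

The Gregorian equivalent of JDN 2342718 is 16 January 1702.
In the Hebrew calendar that day is 16 Tevet 5462 AM.

16 Tevet 5462 AM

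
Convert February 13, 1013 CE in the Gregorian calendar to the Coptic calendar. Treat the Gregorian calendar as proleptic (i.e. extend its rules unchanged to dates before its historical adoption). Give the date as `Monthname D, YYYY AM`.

Both dates share Julian Day Number 2091094; in the Coptic calendar that is 13 Meshir 729 AM.

Meshir 13, 729 AM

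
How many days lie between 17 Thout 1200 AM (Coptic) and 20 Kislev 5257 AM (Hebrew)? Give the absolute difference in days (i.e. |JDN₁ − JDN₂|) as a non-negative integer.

4820

First date → JDN 2262981; second date → JDN 2267801.
The interval is |2262981 − 2267801| = 4820 days.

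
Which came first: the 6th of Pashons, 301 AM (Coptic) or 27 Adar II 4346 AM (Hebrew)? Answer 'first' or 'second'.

Converting both to JDN: 1934850 vs 1935176; the smaller is the first.

first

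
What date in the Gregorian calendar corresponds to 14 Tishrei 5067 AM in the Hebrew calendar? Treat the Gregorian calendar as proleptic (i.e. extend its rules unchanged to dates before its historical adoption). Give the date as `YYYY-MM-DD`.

Julian Day Number of the source date = 2198340.
Converting JDN 2198340 to the Gregorian calendar gives 1 October 1306 CE.

1306-10-01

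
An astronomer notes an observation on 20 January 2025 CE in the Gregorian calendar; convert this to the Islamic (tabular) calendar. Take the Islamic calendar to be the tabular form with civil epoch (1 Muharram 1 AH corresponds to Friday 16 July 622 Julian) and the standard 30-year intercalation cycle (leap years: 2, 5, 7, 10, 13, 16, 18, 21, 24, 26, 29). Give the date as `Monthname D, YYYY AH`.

Both dates share Julian Day Number 2460696; in the tabular Islamic calendar that is 20 Rajab 1446 AH.

Rajab 20, 1446 AH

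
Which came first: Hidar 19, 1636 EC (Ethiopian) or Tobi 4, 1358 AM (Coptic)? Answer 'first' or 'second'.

second

Converting both to JDN: 2321483 vs 2320797; the smaller is the second.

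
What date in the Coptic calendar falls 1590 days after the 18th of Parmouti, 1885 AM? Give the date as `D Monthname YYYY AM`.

The starting date is JDN 2513388; 2513388 + 1590 = 2514978.
JDN 2514978 corresponds to 27 Mesori 1889 AM.

27 Mesori 1889 AM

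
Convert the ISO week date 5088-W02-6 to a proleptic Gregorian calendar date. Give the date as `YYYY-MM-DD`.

ISO week 1 of 5088 is the week containing the first Thursday of 5088.
Week 2, day 6 (Saturday) lands on 5088-01-14.

5088-01-14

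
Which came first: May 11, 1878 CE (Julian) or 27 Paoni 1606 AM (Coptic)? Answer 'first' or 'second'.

first

Converting both to JDN: 2407128 vs 2411552; the smaller is the first.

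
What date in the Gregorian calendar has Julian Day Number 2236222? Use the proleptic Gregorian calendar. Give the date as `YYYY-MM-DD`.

1410-06-20

JDN 2451545 is 1 Jan 2000; 2236222 is −215323 days from there.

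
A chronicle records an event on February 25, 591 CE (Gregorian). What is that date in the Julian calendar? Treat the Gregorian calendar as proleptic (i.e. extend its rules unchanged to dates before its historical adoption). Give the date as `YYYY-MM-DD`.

The Julian–Gregorian offset here is 2 days (Julian trailing).
25 February 591 Gregorian − 2 days → 23 February 591 Julian.

0591-02-23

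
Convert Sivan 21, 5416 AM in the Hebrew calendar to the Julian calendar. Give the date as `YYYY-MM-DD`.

1656-06-03

Julian Day Number of the source date = 2326066.
Converting JDN 2326066 to the Julian calendar gives 3 June 1656 CE.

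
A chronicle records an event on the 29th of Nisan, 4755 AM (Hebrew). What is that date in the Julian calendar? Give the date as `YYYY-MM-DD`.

Julian Day Number of the source date = 2084573.
Converting JDN 2084573 to the Julian calendar gives 2 April 995 CE.

0995-04-02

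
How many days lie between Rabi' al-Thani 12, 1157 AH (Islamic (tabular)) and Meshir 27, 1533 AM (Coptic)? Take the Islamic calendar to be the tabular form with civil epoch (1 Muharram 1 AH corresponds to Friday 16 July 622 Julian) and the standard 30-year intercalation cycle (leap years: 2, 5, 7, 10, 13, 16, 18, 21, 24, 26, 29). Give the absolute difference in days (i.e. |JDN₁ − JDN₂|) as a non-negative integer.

26581

JDN of the first date = 2358188.
JDN of the second date = 2384769.
|2384769 − 2358188| = 26581.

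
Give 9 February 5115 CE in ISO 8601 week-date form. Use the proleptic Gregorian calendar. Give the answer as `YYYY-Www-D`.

The weekday is Tuesday (ISO weekday 2).
That Tuesday belongs to ISO week 6 of ISO year 5115.

5115-W06-2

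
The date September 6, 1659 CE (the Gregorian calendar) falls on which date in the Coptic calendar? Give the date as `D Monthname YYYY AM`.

4 Pi Kogi Enavot 1375 AM

Both dates share Julian Day Number 2327246; in the Coptic calendar that is 4 Pi Kogi Enavot 1375 AM.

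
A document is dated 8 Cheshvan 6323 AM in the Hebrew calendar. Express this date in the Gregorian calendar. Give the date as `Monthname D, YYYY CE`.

November 6, 2562 CE

Both dates share Julian Day Number 2657121; in the Gregorian calendar that is 6 November 2562 CE.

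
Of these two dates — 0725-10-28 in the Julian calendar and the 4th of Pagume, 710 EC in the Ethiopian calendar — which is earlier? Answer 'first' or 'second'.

Converting both to JDN: 1986165 vs 1983546; the smaller is the second.

second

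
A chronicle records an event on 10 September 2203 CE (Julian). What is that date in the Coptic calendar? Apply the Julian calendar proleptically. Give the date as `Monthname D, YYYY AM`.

Thout 12, 1920 AM

The source date corresponds to 25 September 2203 in the Gregorian calendar (JDN 2525956).
That day falls on 12 Thout 1920 AM in the Coptic calendar.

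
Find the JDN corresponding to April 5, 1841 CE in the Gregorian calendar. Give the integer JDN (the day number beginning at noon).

JDN 2400001 is 17 November 1858 CE (Gregorian), MJD 0; the target day is −6435 days from there, so JDN = 2393566.

2393566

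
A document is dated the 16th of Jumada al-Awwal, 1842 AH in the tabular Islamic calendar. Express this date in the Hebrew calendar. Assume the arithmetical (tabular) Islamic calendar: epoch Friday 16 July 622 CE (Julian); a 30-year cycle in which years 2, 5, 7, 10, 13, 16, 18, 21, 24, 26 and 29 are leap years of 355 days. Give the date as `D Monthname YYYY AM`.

Julian Day Number of the source date = 2600962.
Converting JDN 2600962 to the Hebrew calendar gives 17 Shevat 6169 AM.

17 Shevat 6169 AM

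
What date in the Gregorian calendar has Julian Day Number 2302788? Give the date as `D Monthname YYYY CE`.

Counting from JDN 2299161 = 15 Oct 1582 gives an offset of 3627 days.

19 September 1592 CE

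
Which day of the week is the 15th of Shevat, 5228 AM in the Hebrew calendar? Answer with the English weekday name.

Equivalently 18 January 1468 Gregorian, JDN 2257253.
2257253 ≡ 5 (mod 7); counting from Monday = 0 gives Saturday.

Saturday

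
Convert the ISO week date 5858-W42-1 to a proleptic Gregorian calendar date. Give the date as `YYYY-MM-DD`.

5858-10-18

ISO week 1 of 5858 is the week containing the first Thursday of 5858.
Week 42, day 1 (Monday) lands on 5858-10-18.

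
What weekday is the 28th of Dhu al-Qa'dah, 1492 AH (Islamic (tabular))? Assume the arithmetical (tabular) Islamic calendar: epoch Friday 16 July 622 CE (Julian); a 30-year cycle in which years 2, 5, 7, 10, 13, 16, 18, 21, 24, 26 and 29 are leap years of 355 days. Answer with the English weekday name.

Saturday

This is JDN 2477123 (11 January 2070 Gregorian).
JDN 2477123 mod 7 = 5, and JDN 0 was a Monday, so this is a Saturday.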